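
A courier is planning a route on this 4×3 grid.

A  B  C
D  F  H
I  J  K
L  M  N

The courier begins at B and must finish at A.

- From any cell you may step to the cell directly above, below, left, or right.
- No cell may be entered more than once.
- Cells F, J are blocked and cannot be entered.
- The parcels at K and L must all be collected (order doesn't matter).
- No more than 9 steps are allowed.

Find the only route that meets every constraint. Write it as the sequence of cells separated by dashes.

The 9-move cap with required stops at K, L leaves no slack for detours.
Route from B: right to C, 3× down (reaching N), 2× left (reaching L), 3× up (reaching A) — 9 moves in all.
Check: all required cells visited; 9 ≤ 9 moves.

B - C - H - K - N - M - L - I - D - A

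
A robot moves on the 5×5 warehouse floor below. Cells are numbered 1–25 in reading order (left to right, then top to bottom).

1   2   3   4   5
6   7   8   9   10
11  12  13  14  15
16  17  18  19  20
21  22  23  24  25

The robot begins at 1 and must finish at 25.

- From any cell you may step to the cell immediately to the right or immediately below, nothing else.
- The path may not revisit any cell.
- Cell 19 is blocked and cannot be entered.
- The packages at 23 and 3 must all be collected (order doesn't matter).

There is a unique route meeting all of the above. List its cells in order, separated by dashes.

1 - 2 - 3 - 8 - 13 - 18 - 23 - 24 - 25

Moves only go right or down, so the column and row indices never decrease.
Route from 1: 2× right (reaching 3), 4× down (reaching 23), 2× right (reaching 25) — 8 moves in all.
Check: all required cells visited.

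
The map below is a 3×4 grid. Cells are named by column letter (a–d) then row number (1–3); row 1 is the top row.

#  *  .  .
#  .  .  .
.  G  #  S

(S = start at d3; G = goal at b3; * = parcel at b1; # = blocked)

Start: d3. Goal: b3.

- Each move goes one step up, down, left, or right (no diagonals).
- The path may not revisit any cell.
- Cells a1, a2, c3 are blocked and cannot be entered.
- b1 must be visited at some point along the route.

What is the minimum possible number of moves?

6

Any route passes through b1 somewhere between d3 and b3. Summing Manhattan distances along the two legs (d3 → b1 → b3) gives a lower bound of 4 + 2 = 6 moves.
A route of 6 moves achieves this: d3 → d2 → d1 → c1 → b1 → b2 → b3.
Since 6 matches the lower bound, it is optimal.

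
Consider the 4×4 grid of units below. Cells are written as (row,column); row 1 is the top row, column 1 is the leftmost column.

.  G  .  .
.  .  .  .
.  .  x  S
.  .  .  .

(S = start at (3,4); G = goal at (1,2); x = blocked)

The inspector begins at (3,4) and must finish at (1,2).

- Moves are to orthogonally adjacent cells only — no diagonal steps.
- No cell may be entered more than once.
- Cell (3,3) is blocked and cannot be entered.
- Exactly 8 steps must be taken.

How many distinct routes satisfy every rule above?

9

Need simple routes of exactly 8 moves from (3,4) to (1,2) (Manhattan distance 4, so 2 moves are spent on a detour and 2 undoing it).
Branch systematically from the start, pruning whenever the remaining move budget drops below the Manhattan distance to (1,2) or differs from it in parity. Grouping the completions by first move — via (2,4): 2; via (4,4): 7 — and summing: 2 + 7 = 9.
That gives 9 routes.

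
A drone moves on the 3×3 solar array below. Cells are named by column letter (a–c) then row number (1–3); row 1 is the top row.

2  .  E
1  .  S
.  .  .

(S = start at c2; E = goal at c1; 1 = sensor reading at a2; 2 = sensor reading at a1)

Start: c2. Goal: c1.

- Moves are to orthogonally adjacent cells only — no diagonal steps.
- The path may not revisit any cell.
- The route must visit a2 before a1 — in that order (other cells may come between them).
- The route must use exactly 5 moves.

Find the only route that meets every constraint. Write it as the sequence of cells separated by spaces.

c2 b2 a2 a1 b1 c1

The waypoints must appear in the order a2, a1, with no cell reused.
Route from c2: 2× left (reaching a2), up to a1, 2× right (reaching c1) — 5 moves in all.
Check: order respected (1 at step 2, 2 at step 3); 5 moves as required.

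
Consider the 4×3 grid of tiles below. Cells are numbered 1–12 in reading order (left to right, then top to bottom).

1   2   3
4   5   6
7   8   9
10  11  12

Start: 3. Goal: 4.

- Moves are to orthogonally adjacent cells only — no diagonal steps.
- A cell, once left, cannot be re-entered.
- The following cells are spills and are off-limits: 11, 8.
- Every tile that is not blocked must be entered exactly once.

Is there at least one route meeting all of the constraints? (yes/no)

no

Cell 10 has only one open neighbour but is neither the start nor the goal, so a Hamiltonian route would have to both enter and leave it through the same neighbour — impossible without revisiting.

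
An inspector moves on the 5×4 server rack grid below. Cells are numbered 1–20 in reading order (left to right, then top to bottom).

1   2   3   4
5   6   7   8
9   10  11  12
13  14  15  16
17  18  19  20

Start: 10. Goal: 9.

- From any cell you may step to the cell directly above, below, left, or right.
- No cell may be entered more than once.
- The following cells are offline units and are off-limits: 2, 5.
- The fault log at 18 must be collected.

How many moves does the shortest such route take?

Any route passes through 18 somewhere between 10 and 9. Summing Manhattan distances along the two legs (10 → 18 → 9) gives a lower bound of 2 + 3 = 5 moves.
A route of 5 moves achieves this: 10 → 14 → 18 → 17 → 13 → 9.
Since 5 matches the lower bound, it is optimal.

5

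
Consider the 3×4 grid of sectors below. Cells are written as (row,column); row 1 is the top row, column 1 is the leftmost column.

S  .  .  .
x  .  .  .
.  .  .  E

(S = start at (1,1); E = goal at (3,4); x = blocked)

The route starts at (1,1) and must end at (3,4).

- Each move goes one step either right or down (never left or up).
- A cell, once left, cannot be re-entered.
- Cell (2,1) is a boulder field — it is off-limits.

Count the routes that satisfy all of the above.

A right/down-only route from (1,1) to (3,4) makes exactly 2 down-moves and 3 right-moves in some order.
With no other constraints that would be C(5,2) = 10 routes.
Subtract routes through each blocked cell (inclusion–exclusion for overlaps): − through (2,1): 4 → 6.
That gives 6 routes.

6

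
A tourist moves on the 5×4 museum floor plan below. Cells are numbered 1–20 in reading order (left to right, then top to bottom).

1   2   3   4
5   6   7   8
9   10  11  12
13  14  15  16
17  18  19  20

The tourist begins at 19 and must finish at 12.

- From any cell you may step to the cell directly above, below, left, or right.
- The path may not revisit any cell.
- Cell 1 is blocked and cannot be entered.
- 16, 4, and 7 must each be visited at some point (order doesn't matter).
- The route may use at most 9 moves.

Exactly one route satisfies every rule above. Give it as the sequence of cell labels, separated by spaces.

19 20 16 15 11 7 3 4 8 12

The budget equals the shortest possible length, so every move has to be on a shortest route through the required cells.
Route from 19: right to 20, up to 16, left to 15, 3× up (reaching 3), right to 4, 2× down (reaching 12) — 9 moves in all.
Check: all required cells visited; 9 ≤ 9 moves.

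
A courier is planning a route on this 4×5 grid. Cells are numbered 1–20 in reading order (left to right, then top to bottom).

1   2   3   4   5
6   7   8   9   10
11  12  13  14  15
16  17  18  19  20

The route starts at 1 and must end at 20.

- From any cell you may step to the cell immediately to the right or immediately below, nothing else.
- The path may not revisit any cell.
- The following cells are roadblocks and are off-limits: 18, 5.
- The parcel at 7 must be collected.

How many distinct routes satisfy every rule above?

A right/down-only route from 1 to 20 makes exactly 3 down-moves and 4 right-moves in some order.
With no other constraints that would be C(7,3) = 35 routes.
Split at 7 and multiply the segment counts (each segment already excludes blocked cells): 1→7: 2; 7→20: 7; product = 14.
That gives 14 routes.

14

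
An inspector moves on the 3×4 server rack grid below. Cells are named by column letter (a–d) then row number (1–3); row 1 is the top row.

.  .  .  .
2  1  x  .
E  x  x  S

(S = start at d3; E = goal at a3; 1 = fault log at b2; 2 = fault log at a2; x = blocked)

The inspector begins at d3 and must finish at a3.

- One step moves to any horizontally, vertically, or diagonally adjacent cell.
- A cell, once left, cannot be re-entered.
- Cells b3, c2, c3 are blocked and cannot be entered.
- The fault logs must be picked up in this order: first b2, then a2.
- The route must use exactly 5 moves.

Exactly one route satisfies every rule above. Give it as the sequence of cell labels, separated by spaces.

The waypoints must appear in the order b2, a2, with no cell reused.
Route from d3: up to d2, up-left to c1, down-left to b2, left to a2, down to a3 — 5 moves in all.
Check: order respected (1 at step 3, 2 at step 4); 5 moves as required.

d3 d2 c1 b2 a2 a3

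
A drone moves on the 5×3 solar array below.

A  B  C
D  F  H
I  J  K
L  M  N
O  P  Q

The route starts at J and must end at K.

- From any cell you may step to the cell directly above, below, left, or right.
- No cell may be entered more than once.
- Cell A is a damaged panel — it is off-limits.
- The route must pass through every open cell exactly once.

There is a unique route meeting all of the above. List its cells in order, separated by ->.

Need to visit all 14 open cells exactly once, starting at J and ending at K.
Route from J: down to M, right to N, down to Q, 2× left (reaching O), 3× up (reaching D), right to F, up to B, right to C, 2× down (reaching K) — 13 moves in all.
Check: all 14 open cells covered.

J -> M -> N -> Q -> P -> O -> L -> I -> D -> F -> B -> C -> H -> K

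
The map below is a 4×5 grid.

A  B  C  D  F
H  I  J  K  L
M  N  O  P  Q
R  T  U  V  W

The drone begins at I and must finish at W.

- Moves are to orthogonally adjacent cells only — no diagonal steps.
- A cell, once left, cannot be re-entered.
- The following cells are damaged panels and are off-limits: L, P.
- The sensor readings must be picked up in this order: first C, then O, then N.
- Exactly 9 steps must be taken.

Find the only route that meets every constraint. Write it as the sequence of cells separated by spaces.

I B C J O N T U V W

The waypoints must appear in the order C, O, N, with no cell reused.
Route from I: up 1 to B, right 1 to C, down 2 to O, left 1 to N, down 1 to T, right 3 to W — 9 moves in all.
Check: order respected (C at step 2, O at step 4, N at step 5); 9 moves as required.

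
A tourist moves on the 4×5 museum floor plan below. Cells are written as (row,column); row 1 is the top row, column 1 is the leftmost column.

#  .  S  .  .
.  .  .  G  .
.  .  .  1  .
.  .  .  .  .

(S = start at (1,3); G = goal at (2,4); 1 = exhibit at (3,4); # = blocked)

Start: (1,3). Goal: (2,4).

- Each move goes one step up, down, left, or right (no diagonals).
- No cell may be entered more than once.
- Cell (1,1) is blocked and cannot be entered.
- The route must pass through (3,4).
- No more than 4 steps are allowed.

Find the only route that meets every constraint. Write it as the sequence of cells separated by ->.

(1,3) -> (2,3) -> (3,3) -> (3,4) -> (2,4)

Any route must reach (3,4) and still end at (2,4) within 4 moves, so the order of the required stops is forced.
Route from (1,3): down 2 to (3,3), right 1 to (3,4), up 1 to (2,4) — 4 moves in all.
Check: all required cells visited; 4 ≤ 4 moves.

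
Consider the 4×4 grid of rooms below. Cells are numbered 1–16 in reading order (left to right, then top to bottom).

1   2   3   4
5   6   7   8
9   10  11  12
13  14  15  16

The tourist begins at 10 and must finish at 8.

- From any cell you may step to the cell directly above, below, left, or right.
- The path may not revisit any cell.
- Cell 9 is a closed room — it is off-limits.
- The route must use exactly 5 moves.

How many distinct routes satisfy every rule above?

9

Need simple routes of exactly 5 moves from 10 to 8 (Manhattan distance 3, so 1 moves are spent on a detour and 1 undoing it).
Branch systematically from the start, pruning whenever the remaining move budget drops below the Manhattan distance to 8 or differs from it in parity. Grouping the completions by first move — via 6: 4; via 14: 3; via 11: 2 — and summing: 4 + 3 + 2 = 9.
That gives 9 routes.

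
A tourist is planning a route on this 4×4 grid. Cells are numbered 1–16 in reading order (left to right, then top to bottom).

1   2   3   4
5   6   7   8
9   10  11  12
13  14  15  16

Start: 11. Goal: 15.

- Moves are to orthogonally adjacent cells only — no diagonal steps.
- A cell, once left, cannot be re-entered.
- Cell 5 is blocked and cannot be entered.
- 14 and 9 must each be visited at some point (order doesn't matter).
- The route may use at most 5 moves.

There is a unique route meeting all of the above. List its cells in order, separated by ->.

11 -> 10 -> 9 -> 13 -> 14 -> 15

The budget equals the shortest possible length, so every move has to be on a shortest route through the required cells.
Route from 11: left 2 to 9, down 1 to 13, right 2 to 15 — 5 moves in all.
Check: all required cells visited; 5 ≤ 5 moves.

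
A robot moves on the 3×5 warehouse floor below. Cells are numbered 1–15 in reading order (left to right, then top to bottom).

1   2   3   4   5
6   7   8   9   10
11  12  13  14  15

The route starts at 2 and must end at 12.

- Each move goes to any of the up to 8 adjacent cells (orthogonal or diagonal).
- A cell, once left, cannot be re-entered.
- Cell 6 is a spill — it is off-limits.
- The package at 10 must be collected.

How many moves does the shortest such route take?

Any route passes through 10 somewhere between 2 and 12. Summing Chebyshev distances along the two legs (2 → 10 → 12) gives a lower bound of 3 + 3 = 6 moves.
A route of 6 moves achieves this: 2 → 3 → 4 → 10 → 9 → 8 → 12.
Since 6 matches the lower bound, it is optimal.

6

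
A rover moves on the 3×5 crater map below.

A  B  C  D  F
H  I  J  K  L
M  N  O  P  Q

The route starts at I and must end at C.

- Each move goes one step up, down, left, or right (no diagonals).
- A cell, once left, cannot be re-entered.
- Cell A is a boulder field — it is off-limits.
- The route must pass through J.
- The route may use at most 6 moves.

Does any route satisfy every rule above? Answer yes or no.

One route that works: I → J → C.

yes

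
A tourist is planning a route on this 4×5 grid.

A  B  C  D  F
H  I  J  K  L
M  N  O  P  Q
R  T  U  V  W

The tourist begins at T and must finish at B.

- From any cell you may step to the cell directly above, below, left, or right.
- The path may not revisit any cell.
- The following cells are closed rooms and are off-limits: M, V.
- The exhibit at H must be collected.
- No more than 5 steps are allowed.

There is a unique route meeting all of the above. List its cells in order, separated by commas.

The 5-move cap with required stops at H leaves no slack for detours.
Route from T: 2× up (reaching I), left to H, up to A, right to B — 5 moves in all.
Check: all required cells visited; 5 ≤ 5 moves.

T, N, I, H, A, B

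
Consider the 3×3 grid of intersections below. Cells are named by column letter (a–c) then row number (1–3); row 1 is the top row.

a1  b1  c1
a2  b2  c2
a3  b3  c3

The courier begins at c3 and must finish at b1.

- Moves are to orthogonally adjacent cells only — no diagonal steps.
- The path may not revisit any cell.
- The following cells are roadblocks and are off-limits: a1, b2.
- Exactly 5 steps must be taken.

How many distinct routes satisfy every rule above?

Need simple routes of exactly 5 moves from c3 to b1 (Manhattan distance 3, so 1 moves are spent on a detour and 1 undoing it).
No route satisfies every constraint, so the count is 0.

0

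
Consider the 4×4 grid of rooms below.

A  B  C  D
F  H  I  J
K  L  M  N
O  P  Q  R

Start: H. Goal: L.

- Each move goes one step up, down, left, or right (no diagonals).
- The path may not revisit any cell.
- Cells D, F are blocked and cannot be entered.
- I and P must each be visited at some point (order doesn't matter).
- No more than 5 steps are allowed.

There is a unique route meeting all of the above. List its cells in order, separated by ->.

H -> I -> M -> Q -> P -> L

The budget equals the shortest possible length, so every move has to be on a shortest route through the required cells.
Route from H: right to I, 2× down (reaching Q), left to P, up to L — 5 moves in all.
Check: all required cells visited; 5 ≤ 5 moves.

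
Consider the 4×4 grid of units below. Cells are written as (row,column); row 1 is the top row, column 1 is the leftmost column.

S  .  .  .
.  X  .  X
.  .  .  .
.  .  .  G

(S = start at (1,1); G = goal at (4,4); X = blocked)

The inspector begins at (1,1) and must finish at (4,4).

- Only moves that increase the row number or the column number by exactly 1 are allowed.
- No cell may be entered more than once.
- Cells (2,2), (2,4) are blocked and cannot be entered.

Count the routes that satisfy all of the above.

6

A right/down-only route from (1,1) to (4,4) makes exactly 3 down-moves and 3 right-moves in some order.
With no other constraints that would be C(6,3) = 20 routes.
Subtract routes through each blocked cell (inclusion–exclusion for overlaps): − through (2,2): 12 − through (2,4): 4 + through (2,2)&(2,4): 2 → 6.
That gives 6 routes.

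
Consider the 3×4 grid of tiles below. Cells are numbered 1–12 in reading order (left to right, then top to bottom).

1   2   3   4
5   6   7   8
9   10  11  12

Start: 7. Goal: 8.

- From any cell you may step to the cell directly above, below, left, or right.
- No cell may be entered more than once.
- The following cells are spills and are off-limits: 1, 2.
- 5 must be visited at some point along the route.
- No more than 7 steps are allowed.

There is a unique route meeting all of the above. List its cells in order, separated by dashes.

7 - 6 - 5 - 9 - 10 - 11 - 12 - 8

Any route must reach 5 and still end at 8 within 7 moves, so the order of the required stops is forced.
Route from 7: 2× left (reaching 5), down to 9, 3× right (reaching 12), up to 8 — 7 moves in all.
Check: all required cells visited; 7 ≤ 7 moves.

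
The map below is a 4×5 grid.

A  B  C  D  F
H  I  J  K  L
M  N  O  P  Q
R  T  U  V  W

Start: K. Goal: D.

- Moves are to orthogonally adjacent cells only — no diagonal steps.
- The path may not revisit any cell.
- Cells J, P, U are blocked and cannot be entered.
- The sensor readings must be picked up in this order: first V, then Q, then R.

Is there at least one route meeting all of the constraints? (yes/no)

V must be visited but has only one open neighbour (W), and it is neither the start nor the goal — the route would have to enter and leave through W, re-entering it.

no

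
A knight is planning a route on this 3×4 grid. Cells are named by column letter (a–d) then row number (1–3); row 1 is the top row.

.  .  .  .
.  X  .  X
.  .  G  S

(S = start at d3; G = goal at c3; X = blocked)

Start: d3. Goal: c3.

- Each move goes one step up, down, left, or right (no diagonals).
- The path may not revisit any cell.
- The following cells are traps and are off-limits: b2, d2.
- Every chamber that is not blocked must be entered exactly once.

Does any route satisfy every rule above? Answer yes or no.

Cell d1 has only one open neighbour but is neither the start nor the goal, so a Hamiltonian route would have to both enter and leave it through the same neighbour — impossible without revisiting.

no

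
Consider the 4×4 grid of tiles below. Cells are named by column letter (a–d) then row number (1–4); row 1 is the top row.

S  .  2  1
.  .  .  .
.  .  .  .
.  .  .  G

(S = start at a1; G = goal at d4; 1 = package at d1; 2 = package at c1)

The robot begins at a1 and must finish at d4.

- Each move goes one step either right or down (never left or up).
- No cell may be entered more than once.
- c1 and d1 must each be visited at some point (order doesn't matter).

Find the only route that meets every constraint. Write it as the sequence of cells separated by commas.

Moves only go right or down, so the column and row indices never decrease.
Route from a1: right 3 to d1, down 3 to d4 — 6 moves in all.
Check: all required cells visited.

a1, b1, c1, d1, d2, d3, d4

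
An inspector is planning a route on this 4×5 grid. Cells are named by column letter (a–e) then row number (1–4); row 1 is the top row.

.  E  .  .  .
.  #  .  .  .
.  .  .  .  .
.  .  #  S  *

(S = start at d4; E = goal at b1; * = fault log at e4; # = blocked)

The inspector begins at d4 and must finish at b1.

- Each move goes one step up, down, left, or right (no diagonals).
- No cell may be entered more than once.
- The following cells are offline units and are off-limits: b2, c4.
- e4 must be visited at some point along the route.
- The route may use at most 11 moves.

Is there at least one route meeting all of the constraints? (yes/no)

yes

One route that works: d4 → e4 → e3 → e2 → e1 → d1 → c1 → b1.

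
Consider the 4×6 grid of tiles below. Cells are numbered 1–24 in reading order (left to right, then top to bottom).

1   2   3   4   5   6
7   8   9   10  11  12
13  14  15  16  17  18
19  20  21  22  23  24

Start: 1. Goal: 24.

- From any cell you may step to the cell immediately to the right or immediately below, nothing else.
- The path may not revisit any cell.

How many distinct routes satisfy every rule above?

A right/down-only route from 1 to 24 makes exactly 3 down-moves and 5 right-moves in some order.
With no other constraints that would be C(8,3) = 56 routes.
That gives 56 routes.

56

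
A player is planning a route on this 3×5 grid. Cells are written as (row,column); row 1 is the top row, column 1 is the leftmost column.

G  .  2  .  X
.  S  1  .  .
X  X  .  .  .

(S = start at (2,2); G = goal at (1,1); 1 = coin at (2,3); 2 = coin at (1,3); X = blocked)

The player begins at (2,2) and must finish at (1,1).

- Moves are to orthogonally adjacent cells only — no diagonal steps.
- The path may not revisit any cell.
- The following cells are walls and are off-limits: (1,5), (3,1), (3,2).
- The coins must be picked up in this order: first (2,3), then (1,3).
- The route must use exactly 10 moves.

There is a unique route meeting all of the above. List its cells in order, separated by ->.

(2,2) -> (2,3) -> (3,3) -> (3,4) -> (3,5) -> (2,5) -> (2,4) -> (1,4) -> (1,3) -> (1,2) -> (1,1)

The waypoints must appear in the order (2,3), (1,3), with no cell reused.
Route from (2,2): right 1 to (2,3), down 1 to (3,3), right 2 to (3,5), up 1 to (2,5), left 1 to (2,4), up 1 to (1,4), left 3 to (1,1) — 10 moves in all.
Check: order respected (1 at step 1, 2 at step 8); 10 moves as required.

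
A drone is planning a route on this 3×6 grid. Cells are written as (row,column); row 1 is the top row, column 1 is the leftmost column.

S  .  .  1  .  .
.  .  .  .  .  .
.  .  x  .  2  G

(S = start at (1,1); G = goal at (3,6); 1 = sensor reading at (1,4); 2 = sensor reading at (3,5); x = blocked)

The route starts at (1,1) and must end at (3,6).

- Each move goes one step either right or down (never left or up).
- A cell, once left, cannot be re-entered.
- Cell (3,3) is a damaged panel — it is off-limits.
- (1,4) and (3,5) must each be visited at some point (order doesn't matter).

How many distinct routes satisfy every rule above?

A right/down-only route from (1,1) to (3,6) makes exactly 2 down-moves and 5 right-moves in some order.
With no other constraints that would be C(7,2) = 21 routes.
A monotone route can only reach the required cells in the order (1,4), (3,5), so split there and multiply the segment counts (each segment already excludes blocked cells): (1,1)→(1,4): 1; (1,4)→(3,5): 3; (3,5)→(3,6): 1; product = 3.
That gives 3 routes.

3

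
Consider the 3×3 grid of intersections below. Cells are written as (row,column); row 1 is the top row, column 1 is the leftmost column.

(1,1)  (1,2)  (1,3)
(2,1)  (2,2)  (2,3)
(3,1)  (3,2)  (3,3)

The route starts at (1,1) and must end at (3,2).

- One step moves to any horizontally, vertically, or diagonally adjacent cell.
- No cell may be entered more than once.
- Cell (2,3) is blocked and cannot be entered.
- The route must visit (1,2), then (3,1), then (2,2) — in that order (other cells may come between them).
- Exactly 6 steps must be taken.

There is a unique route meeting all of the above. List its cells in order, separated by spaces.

The waypoints must appear in the order (1,2), (3,1), (2,2), with no cell reused.
Route from (1,1): right 1 to (1,2), down-left 1 to (2,1), down 1 to (3,1), up-right 1 to (2,2), down-right 1 to (3,3), left 1 to (3,2) — 6 moves in all.
Check: order respected ((1,2) at step 1, (3,1) at step 3, (2,2) at step 4); 6 moves as required.

(1,1) (1,2) (2,1) (3,1) (2,2) (3,3) (3,2)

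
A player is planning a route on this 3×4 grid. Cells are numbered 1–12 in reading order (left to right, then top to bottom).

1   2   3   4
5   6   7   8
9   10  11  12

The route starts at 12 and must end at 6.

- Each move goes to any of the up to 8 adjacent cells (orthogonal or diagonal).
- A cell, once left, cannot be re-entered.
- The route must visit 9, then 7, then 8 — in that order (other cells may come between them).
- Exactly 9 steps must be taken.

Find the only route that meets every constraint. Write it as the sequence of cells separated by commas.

The waypoints must appear in the order 9, 7, 8, with no cell reused.
Route from 12: 3× left (reaching 9), up to 5, up-right to 2, down-right to 7, right to 8, up-left to 3, down-left to 6 — 9 moves in all.
Check: order respected (9 at step 3, 7 at step 6, 8 at step 7); 9 moves as required.

12, 11, 10, 9, 5, 2, 7, 8, 3, 6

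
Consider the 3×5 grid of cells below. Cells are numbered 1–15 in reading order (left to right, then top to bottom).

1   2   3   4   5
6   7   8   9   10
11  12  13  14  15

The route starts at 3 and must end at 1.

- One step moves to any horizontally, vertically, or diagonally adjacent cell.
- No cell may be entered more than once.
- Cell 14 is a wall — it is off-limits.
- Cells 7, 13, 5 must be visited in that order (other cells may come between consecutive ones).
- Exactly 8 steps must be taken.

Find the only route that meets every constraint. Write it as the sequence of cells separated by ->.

3 -> 7 -> 13 -> 9 -> 5 -> 4 -> 8 -> 2 -> 1

The waypoints must appear in the order 7, 13, 5, with no cell reused.
Route from 3: down-left to 7, down-right to 13, 2× up-right (reaching 5), left to 4, down-left to 8, up-left to 2, left to 1 — 8 moves in all.
Check: order respected (7 at step 1, 13 at step 2, 5 at step 4); 8 moves as required.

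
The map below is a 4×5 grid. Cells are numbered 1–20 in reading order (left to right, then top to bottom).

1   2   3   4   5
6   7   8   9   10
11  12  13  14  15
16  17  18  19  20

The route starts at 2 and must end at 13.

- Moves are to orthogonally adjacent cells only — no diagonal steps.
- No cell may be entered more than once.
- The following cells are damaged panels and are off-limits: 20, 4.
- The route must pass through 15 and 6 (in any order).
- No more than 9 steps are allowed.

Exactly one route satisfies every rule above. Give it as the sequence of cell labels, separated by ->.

The 9-move cap with required stops at 15, 6 leaves no slack for detours.
Route from 2: left to 1, down to 6, 4× right (reaching 10), down to 15, 2× left (reaching 13) — 9 moves in all.
Check: all required cells visited; 9 ≤ 9 moves.

2 -> 1 -> 6 -> 7 -> 8 -> 9 -> 10 -> 15 -> 14 -> 13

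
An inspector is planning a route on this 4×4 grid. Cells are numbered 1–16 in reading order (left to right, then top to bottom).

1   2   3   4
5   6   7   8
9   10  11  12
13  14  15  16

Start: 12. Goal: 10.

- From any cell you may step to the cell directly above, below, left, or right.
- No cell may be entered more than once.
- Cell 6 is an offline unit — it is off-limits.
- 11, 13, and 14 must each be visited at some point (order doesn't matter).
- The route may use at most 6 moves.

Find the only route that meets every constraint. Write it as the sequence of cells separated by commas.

12, 11, 15, 14, 13, 9, 10

Any route must reach 11, 13, and 14 and still end at 10 within 6 moves, so the order of the required stops is forced.
Route from 12: left to 11, down to 15, 2× left (reaching 13), up to 9, right to 10 — 6 moves in all.
Check: all required cells visited; 6 ≤ 6 moves.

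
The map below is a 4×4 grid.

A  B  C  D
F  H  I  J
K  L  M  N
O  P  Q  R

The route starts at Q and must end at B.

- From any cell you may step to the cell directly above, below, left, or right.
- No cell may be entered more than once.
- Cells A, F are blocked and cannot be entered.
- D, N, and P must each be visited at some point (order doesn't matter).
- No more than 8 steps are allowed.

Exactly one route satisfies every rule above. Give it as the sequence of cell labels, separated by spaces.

Q P L M N J D C B

Any route must reach D, N, and P and still end at B within 8 moves, so the order of the required stops is forced.
Route from Q: left to P, up to L, 2× right (reaching N), 2× up (reaching D), 2× left (reaching B) — 8 moves in all.
Check: all required cells visited; 8 ≤ 8 moves.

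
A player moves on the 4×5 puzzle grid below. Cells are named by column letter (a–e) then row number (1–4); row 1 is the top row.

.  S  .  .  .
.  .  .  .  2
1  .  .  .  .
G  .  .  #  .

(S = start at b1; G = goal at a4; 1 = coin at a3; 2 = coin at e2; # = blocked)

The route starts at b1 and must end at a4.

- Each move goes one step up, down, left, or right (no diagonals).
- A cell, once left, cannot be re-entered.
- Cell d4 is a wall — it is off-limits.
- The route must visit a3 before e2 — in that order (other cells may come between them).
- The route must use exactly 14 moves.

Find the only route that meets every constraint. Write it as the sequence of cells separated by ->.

b1 -> a1 -> a2 -> a3 -> b3 -> b2 -> c2 -> d2 -> e2 -> e3 -> d3 -> c3 -> c4 -> b4 -> a4

The waypoints must appear in the order a3, e2, with no cell reused.
Route from b1: left 1 to a1, down 2 to a3, right 1 to b3, up 1 to b2, right 3 to e2, down 1 to e3, left 2 to c3, down 1 to c4, left 2 to a4 — 14 moves in all.
Check: order respected (1 at step 3, 2 at step 8); 14 moves as required.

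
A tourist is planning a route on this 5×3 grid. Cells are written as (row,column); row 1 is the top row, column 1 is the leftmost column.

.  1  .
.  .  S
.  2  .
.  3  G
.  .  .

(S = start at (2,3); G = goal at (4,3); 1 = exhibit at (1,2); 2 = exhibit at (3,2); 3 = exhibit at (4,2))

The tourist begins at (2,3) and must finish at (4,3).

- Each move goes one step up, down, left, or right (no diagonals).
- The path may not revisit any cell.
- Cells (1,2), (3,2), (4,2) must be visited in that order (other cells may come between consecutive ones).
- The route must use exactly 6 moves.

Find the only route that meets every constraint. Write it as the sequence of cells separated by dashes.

The waypoints must appear in the order (1,2), (3,2), (4,2), with no cell reused.
Route from (2,3): up to (1,3), left to (1,2), 3× down (reaching (4,2)), right to (4,3) — 6 moves in all.
Check: order respected (1 at step 2, 2 at step 4, 3 at step 5); 6 moves as required.

(2,3) - (1,3) - (1,2) - (2,2) - (3,2) - (4,2) - (4,3)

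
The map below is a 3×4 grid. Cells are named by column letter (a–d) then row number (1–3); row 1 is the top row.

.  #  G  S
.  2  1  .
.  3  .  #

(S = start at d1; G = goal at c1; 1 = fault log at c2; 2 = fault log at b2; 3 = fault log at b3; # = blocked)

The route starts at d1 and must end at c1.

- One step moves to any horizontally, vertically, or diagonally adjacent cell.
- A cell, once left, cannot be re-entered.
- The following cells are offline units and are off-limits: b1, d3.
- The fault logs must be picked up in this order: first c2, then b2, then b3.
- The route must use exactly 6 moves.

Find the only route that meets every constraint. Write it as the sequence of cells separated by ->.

d1 -> c2 -> b2 -> b3 -> c3 -> d2 -> c1

The waypoints must appear in the order c2, b2, b3, with no cell reused.
Route from d1: down-left 1 to c2, left 1 to b2, down 1 to b3, right 1 to c3, up-right 1 to d2, up-left 1 to c1 — 6 moves in all.
Check: order respected (1 at step 1, 2 at step 2, 3 at step 3); 6 moves as required.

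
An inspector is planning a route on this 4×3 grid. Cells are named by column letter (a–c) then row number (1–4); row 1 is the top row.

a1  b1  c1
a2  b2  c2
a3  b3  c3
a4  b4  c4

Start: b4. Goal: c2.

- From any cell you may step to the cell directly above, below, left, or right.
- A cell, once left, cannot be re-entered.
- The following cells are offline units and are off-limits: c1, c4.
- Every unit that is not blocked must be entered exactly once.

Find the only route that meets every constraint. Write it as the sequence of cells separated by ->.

b4 -> a4 -> a3 -> a2 -> a1 -> b1 -> b2 -> b3 -> c3 -> c2

Need to visit all 10 open cells exactly once, starting at b4 and ending at c2.
Cell a4 has only two open neighbours (a3 and b4), so the path must pass straight through it: one of those is the cell it's entered from and the other is where it exits.
Route from b4: left 1 to a4, up 3 to a1, right 1 to b1, down 2 to b3, right 1 to c3, up 1 to c2 — 9 moves in all.
Check: all 10 open cells covered.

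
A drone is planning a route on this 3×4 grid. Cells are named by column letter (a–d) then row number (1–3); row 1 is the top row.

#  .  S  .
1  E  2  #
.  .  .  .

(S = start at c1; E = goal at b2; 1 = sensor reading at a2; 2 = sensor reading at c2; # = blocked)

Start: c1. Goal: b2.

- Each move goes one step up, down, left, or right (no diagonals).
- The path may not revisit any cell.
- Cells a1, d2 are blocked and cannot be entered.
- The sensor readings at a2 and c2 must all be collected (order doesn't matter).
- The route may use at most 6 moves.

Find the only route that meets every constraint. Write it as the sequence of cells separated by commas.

Any route must reach a2 and c2 and still end at b2 within 6 moves, so the order of the required stops is forced.
Route from c1: 2× down (reaching c3), 2× left (reaching a3), up to a2, right to b2 — 6 moves in all.
Check: all required cells visited; 6 ≤ 6 moves.

c1, c2, c3, b3, a3, a2, b2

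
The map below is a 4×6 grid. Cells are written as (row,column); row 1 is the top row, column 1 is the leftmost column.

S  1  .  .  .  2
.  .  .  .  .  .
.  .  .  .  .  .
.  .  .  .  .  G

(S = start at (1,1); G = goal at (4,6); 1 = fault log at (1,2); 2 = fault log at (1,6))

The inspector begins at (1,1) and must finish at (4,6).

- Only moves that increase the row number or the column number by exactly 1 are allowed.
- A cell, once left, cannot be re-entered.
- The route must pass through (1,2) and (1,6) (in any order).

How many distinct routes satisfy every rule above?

1

A right/down-only route from (1,1) to (4,6) makes exactly 3 down-moves and 5 right-moves in some order.
With no other constraints that would be C(8,3) = 56 routes.
A monotone route can only reach the required cells in the order (1,2), (1,6), so split there and multiply the segment counts: (1,1)→(1,2): 1; (1,2)→(1,6): 1; (1,6)→(4,6): 1; product = 1.
That gives 1 route.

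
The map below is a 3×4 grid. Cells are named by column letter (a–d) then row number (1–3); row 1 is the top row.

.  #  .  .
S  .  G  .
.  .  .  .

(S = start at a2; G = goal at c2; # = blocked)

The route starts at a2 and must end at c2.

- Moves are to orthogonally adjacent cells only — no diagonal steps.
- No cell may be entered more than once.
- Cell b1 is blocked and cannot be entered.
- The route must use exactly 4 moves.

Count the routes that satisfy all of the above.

3

Need simple routes of exactly 4 moves from a2 to c2 (Manhattan distance 2, so 1 moves are spent on a detour and 1 undoing it).
Enumerating: a2 a3 b3 b2 c2 | a2 a3 b3 c3 c2 | a2 b2 b3 c3 c2.
That gives 3 routes.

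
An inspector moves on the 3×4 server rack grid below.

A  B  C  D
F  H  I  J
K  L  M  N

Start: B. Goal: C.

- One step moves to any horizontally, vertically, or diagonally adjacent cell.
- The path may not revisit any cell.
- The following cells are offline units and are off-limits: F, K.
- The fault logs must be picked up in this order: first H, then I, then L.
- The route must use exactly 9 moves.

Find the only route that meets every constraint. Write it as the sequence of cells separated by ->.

The waypoints must appear in the order H, I, L, with no cell reused.
Route from B: left 1 to A, down-right 1 to H, right 1 to I, down-left 1 to L, right 2 to N, up 2 to D, left 1 to C — 9 moves in all.
Check: order respected (H at step 2, I at step 3, L at step 4); 9 moves as required.

B -> A -> H -> I -> L -> M -> N -> J -> D -> C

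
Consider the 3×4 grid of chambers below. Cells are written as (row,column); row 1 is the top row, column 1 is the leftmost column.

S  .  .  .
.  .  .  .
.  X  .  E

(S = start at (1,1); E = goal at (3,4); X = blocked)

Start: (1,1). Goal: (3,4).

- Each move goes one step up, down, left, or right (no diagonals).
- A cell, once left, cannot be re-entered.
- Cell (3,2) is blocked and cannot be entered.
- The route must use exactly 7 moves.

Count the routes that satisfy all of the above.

6

Need simple routes of exactly 7 moves from (1,1) to (3,4) (Manhattan distance 5, so 1 moves are spent on a detour and 1 undoing it).
Enumerating: (1,1) (2,1) (2,2) (1,2) (1,3) (2,3) (3,3) (3,4) | (1,1) (2,1) (2,2) (1,2) (1,3) (2,3) (2,4) (3,4) | (1,1) (2,1) (2,2) (1,2) (1,3) (1,4) (2,4) (3,4) | (1,1) (2,1) (2,2) (2,3) (1,3) (1,4) (2,4) (3,4) | (1,1) (1,2) (2,2) (2,3) (1,3) (1,4) (2,4) (3,4) | (1,1) (1,2) (1,3) (1,4) (2,4) (2,3) (3,3) (3,4).
That gives 6 routes.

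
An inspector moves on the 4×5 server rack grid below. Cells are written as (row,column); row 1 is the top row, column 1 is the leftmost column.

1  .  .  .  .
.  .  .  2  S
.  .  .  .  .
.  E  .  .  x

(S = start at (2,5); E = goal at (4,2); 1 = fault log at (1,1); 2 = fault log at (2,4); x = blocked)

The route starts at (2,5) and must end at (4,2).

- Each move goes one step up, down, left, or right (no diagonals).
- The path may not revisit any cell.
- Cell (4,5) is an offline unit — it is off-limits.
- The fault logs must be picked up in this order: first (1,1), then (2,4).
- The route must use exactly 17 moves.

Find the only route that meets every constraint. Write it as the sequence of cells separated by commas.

The waypoints must appear in the order (1,1), (2,4), with no cell reused.
Route from (2,5): up 1 to (1,5), left 4 to (1,1), down 1 to (2,1), right 3 to (2,4), down 2 to (4,4), left 1 to (4,3), up 1 to (3,3), left 2 to (3,1), down 1 to (4,1), right 1 to (4,2) — 17 moves in all.
Check: order respected (1 at step 5, 2 at step 9); 17 moves as required.

(2,5), (1,5), (1,4), (1,3), (1,2), (1,1), (2,1), (2,2), (2,3), (2,4), (3,4), (4,4), (4,3), (3,3), (3,2), (3,1), (4,1), (4,2)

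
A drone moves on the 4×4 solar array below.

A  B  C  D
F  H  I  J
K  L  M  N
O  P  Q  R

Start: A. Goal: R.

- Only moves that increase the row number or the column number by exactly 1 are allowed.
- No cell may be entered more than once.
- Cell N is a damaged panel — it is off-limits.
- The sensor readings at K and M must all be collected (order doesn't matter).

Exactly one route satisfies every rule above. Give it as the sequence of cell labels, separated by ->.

A -> F -> K -> L -> M -> Q -> R

Moves only go right or down, so the column and row indices never decrease.
Route from A: down 2 to K, right 2 to M, down 1 to Q, right 1 to R — 6 moves in all.
Check: all required cells visited.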